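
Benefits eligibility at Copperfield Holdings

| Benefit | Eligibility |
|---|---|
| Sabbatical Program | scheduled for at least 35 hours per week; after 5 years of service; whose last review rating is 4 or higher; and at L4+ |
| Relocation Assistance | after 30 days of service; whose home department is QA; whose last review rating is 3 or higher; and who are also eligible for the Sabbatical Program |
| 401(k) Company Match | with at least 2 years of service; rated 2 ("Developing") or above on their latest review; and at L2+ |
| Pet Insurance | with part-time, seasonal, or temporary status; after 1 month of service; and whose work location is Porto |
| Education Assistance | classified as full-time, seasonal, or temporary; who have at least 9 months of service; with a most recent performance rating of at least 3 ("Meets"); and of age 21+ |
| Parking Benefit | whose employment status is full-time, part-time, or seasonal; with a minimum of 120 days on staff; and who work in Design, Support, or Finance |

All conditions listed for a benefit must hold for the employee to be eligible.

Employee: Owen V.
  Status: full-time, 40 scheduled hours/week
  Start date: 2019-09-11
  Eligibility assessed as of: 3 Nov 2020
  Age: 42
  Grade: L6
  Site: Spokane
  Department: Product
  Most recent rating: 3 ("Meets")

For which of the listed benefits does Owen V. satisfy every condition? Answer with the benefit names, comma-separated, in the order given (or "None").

Service from 2019-09-11 to 3 Nov 2020: 419 days.
Sabbatical Program — 40 hrs/wk ≥ 35 ✓; service 419 days < 5 years (≈1825 days) ✗ → not eligible.
Relocation Assistance — service 419 days ≥ 30 days ✓; dept Product ✗ → not eligible.
401(k) Company Match — service 419 days < 2 years (≈730 days) ✗ → not eligible.
Pet Insurance — status full-time ✗ (requires part-time, seasonal, or temporary) → not eligible.
Education Assistance — status full-time ✓; service 419 days ≥ 9 months (≈270 days) ✓; rating 3 ≥ 3 ✓; age 42 ≥ 21 ✓ → eligible.
Parking Benefit — status full-time ✓; service 419 days ≥ 120 days ✓; dept Product ✗ → not eligible.

Education Assistance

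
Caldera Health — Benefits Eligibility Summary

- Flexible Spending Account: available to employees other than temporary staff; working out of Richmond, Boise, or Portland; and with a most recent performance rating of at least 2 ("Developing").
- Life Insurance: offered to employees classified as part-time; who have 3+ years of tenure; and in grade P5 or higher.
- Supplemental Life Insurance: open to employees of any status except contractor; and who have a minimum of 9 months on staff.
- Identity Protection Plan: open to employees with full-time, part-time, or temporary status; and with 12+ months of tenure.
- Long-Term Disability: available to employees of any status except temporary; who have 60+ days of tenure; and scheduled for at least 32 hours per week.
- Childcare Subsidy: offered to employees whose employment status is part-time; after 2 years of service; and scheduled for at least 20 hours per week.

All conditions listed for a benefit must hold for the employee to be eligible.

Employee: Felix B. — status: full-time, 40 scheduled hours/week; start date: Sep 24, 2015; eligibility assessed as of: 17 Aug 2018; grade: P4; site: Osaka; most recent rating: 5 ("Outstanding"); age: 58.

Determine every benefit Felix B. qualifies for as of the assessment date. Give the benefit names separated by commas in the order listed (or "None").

Service from Sep 24, 2015 to 17 Aug 2018: 1058 days.
Flexible Spending Account — status full-time ✓ (not excluded); site Osaka ✗ (not Richmond, Boise, or Portland) → not eligible.
Life Insurance — status full-time ✗ (requires part-time) → not eligible.
Supplemental Life Insurance — status full-time ✓ (not excluded); service 1058 days ≥ 9 months (≈270 days) ✓ → eligible.
Identity Protection Plan — status full-time ✓; service 1058 days ≥ 12 months (≈360 days) ✓ → eligible.
Long-Term Disability — status full-time ✓ (not excluded); service 1058 days ≥ 60 days ✓; 40 hrs/wk ≥ 32 ✓ → eligible.
Childcare Subsidy — status full-time ✗ (requires part-time) → not eligible.

Supplemental Life Insurance, Identity Protection Plan, Long-Term Disability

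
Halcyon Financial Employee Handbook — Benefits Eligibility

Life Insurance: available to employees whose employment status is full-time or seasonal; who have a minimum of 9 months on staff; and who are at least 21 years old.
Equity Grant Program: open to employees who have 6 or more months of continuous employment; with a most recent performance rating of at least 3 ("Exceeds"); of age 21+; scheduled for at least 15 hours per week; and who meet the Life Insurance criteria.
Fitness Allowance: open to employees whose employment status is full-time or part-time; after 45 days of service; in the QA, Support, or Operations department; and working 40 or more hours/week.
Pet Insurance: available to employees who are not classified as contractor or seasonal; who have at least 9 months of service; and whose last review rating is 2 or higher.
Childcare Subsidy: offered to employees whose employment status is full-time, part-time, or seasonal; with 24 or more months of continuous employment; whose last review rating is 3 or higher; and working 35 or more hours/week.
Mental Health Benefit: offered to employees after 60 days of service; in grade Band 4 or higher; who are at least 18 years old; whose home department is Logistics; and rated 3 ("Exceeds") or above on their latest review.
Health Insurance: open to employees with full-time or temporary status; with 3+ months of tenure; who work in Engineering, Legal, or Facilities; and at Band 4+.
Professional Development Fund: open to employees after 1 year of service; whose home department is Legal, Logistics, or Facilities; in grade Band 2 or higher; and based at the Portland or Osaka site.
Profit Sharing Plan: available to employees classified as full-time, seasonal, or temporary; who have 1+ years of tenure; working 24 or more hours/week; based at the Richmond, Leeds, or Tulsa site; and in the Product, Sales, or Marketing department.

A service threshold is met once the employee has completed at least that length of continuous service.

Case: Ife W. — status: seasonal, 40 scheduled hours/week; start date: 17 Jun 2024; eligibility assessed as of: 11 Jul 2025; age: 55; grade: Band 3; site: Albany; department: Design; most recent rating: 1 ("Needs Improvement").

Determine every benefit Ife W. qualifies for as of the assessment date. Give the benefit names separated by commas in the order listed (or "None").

Service from 17 Jun 2024 to 11 Jul 2025: 389 days.
Life Insurance — status seasonal ✓; service 389 days ≥ 9 months (≈270 days) ✓; age 55 ≥ 21 ✓ → eligible.
Equity Grant Program — service 389 days ≥ 6 months (≈180 days) ✓; rating 1 < 3 ✗ → not eligible.
Fitness Allowance — status seasonal ✗ (requires full-time or part-time) → not eligible.
Pet Insurance — status seasonal ✗ (excluded) → not eligible.
Childcare Subsidy — status seasonal ✓; service 389 days < 24 months (≈720 days) ✗ → not eligible.
Mental Health Benefit — service 389 days ≥ 60 days ✓; grade Band 3 < Band 4 ✗ → not eligible.
Health Insurance — status seasonal ✗ (requires full-time or temporary) → not eligible.
Professional Development Fund — service 389 days ≥ 1 year (≈365 days) ✓; dept Design ✗ → not eligible.
Profit Sharing Plan — status seasonal ✓; service 389 days ≥ 1 year (≈365 days) ✓; 40 hrs/wk ≥ 24 ✓; site Albany ✗ (not Richmond, Leeds, or Tulsa) → not eligible.

Life Insurance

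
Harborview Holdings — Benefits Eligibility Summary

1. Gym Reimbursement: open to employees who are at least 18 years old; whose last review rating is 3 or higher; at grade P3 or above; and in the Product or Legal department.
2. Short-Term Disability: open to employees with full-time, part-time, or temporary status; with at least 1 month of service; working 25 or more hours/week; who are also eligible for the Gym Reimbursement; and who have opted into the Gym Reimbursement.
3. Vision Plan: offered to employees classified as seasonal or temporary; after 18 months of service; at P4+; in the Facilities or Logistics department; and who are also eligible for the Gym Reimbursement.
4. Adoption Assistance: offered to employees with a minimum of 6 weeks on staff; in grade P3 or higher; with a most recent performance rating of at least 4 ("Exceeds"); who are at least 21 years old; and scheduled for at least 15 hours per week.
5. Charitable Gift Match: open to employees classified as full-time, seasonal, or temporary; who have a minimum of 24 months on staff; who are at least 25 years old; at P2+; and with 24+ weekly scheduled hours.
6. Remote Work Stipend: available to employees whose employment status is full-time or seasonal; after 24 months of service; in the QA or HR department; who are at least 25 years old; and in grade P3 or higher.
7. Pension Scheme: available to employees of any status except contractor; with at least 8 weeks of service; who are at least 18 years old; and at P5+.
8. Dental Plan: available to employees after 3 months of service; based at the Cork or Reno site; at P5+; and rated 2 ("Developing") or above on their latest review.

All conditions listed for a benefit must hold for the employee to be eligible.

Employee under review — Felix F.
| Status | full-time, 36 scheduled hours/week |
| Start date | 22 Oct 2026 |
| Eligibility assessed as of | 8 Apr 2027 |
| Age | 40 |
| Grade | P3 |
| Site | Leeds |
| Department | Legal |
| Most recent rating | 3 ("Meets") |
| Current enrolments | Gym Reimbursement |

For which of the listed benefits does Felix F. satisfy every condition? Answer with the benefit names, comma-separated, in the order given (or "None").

Gym Reimbursement, Short-Term Disability

Service from 22 Oct 2026 to 8 Apr 2027: 168 days.
Gym Reimbursement — age 40 ≥ 18 ✓; rating 3 ≥ 3 ✓; grade P3 ≥ P3 ✓; dept Legal ✓ → eligible.
Short-Term Disability — status full-time ✓; service 168 days ≥ 1 month (≈30 days) ✓; 36 hrs/wk ≥ 25 ✓; eligible for Gym Reimbursement ✓; enrolled in Gym Reimbursement ✓ → eligible.
Vision Plan — status full-time ✗ (requires seasonal or temporary) → not eligible.
Adoption Assistance — service 168 days ≥ 6 weeks (≈42 days) ✓; grade P3 ≥ P3 ✓; rating 3 < 4 ✗ → not eligible.
Charitable Gift Match — status full-time ✓; service 168 days < 24 months (≈720 days) ✗ → not eligible.
Remote Work Stipend — status full-time ✓; service 168 days < 24 months (≈720 days) ✗ → not eligible.
Pension Scheme — status full-time ✓ (not excluded); service 168 days ≥ 8 weeks (≈56 days) ✓; age 40 ≥ 18 ✓; grade P3 < P5 ✗ → not eligible.
Dental Plan — service 168 days ≥ 3 months (≈90 days) ✓; site Leeds ✗ (not Cork or Reno) → not eligible.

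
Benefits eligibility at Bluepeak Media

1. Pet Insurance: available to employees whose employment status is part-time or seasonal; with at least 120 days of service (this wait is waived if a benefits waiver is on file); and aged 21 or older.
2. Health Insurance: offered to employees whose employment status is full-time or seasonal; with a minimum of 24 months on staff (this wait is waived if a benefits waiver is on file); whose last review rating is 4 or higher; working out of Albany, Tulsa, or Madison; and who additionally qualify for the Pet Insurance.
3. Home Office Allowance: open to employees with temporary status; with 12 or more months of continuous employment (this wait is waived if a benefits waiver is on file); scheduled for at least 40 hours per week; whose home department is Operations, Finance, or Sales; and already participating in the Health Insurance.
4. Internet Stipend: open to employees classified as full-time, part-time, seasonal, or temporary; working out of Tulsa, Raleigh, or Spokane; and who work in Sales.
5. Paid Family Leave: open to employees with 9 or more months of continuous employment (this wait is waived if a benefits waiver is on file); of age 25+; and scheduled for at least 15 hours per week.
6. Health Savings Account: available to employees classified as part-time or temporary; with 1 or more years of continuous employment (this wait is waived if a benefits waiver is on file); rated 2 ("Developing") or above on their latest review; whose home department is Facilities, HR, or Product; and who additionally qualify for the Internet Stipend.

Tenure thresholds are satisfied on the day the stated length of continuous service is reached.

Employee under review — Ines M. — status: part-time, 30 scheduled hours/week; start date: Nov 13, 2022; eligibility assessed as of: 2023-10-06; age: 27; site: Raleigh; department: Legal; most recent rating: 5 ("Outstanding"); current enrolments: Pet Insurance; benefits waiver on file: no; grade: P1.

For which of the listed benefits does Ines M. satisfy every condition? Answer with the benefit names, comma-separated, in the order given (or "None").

Pet Insurance, Paid Family Leave

Service from Nov 13, 2022 to 2023-10-06: 327 days.
Pet Insurance — status part-time ✓; no waiver, service 327 days ≥ 120 days ✓; age 27 ≥ 21 ✓ → eligible.
Health Insurance — status part-time ✗ (requires full-time or seasonal) → not eligible.
Home Office Allowance — status part-time ✗ (requires temporary) → not eligible.
Internet Stipend — status part-time ✓; site Raleigh ✓; dept Legal ✗ → not eligible.
Paid Family Leave — no waiver, service 327 days ≥ 9 months (≈270 days) ✓; age 27 ≥ 25 ✓; 30 hrs/wk ≥ 15 ✓ → eligible.
Health Savings Account — status part-time ✓; no waiver, service 327 days < 1 year (≈365 days) ✗ → not eligible.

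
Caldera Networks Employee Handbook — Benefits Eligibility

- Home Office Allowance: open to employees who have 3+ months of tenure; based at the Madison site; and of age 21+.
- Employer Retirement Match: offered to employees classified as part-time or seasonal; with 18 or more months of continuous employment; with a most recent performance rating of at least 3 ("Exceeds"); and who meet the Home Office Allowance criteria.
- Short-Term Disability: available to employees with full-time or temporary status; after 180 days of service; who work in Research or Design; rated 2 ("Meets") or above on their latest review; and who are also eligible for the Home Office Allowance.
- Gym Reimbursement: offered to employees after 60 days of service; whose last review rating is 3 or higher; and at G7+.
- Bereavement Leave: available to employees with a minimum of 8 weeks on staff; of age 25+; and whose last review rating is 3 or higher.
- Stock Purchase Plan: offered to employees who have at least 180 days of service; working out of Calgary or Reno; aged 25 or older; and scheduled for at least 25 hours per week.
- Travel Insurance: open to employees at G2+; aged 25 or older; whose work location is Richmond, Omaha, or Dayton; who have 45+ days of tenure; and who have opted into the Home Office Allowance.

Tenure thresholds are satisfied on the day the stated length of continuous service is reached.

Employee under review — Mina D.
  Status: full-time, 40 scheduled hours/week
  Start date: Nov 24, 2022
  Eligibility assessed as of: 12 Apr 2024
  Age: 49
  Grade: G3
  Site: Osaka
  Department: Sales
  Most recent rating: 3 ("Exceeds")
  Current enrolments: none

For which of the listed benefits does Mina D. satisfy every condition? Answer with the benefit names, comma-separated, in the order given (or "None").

Bereavement Leave

Service from Nov 24, 2022 to 12 Apr 2024: 505 days.
Home Office Allowance — service 505 days ≥ 3 months (≈90 days) ✓; site Osaka ✗ (not Madison) → not eligible.
Employer Retirement Match — status full-time ✗ (requires part-time or seasonal) → not eligible.
Short-Term Disability — status full-time ✓; service 505 days ≥ 180 days ✓; dept Sales ✗ → not eligible.
Gym Reimbursement — service 505 days ≥ 60 days ✓; rating 3 ≥ 3 ✓; grade G3 < G7 ✗ → not eligible.
Bereavement Leave — service 505 days ≥ 8 weeks (≈56 days) ✓; age 49 ≥ 25 ✓; rating 3 ≥ 3 ✓ → eligible.
Stock Purchase Plan — service 505 days ≥ 180 days ✓; site Osaka ✗ (not Calgary or Reno) → not eligible.
Travel Insurance — grade G3 ≥ G2 ✓; age 49 ≥ 25 ✓; site Osaka ✗ (not Richmond, Omaha, or Dayton) → not eligible.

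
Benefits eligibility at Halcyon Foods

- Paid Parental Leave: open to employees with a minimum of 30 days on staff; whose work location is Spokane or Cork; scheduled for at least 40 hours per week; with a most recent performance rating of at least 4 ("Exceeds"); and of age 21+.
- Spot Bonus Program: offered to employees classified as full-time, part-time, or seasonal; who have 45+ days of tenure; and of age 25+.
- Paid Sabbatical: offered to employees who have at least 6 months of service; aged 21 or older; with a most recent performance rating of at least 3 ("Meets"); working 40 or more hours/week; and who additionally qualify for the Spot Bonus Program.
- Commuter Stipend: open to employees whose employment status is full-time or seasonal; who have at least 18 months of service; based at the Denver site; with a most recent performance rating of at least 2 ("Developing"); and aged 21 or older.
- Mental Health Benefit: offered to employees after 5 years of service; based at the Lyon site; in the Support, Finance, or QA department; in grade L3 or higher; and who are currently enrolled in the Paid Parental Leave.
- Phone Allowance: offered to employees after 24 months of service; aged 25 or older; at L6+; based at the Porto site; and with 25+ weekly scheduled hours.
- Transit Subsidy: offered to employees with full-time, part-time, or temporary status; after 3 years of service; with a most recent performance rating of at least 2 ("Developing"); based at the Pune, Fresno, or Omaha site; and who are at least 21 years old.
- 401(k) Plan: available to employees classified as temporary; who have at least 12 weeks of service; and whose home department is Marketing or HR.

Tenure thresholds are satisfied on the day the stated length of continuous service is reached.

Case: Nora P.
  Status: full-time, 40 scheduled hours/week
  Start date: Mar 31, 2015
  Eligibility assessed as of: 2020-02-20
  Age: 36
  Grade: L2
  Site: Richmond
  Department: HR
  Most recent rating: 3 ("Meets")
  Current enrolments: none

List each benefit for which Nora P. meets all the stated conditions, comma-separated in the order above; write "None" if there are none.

Spot Bonus Program, Paid Sabbatical

Service from Mar 31, 2015 to 2020-02-20: 1787 days.
Paid Parental Leave — service 1787 days ≥ 30 days ✓; site Richmond ✗ (not Spokane or Cork) → not eligible.
Spot Bonus Program — status full-time ✓; service 1787 days ≥ 45 days ✓; age 36 ≥ 25 ✓ → eligible.
Paid Sabbatical — service 1787 days ≥ 6 months (≈180 days) ✓; age 36 ≥ 21 ✓; rating 3 ≥ 3 ✓; 40 hrs/wk ≥ 40 ✓; eligible for Spot Bonus Program ✓ → eligible.
Commuter Stipend — status full-time ✓; service 1787 days ≥ 18 months (≈540 days) ✓; site Richmond ✗ (not Denver) → not eligible.
Mental Health Benefit — service 1787 days < 5 years (≈1825 days) ✗ → not eligible.
Phone Allowance — service 1787 days ≥ 24 months (≈720 days) ✓; age 36 ≥ 25 ✓; grade L2 < L6 ✗ → not eligible.
Transit Subsidy — status full-time ✓; service 1787 days ≥ 3 years (≈1095 days) ✓; rating 3 ≥ 2 ✓; site Richmond ✗ (not Pune, Fresno, or Omaha) → not eligible.
401(k) Plan — status full-time ✗ (requires temporary) → not eligible.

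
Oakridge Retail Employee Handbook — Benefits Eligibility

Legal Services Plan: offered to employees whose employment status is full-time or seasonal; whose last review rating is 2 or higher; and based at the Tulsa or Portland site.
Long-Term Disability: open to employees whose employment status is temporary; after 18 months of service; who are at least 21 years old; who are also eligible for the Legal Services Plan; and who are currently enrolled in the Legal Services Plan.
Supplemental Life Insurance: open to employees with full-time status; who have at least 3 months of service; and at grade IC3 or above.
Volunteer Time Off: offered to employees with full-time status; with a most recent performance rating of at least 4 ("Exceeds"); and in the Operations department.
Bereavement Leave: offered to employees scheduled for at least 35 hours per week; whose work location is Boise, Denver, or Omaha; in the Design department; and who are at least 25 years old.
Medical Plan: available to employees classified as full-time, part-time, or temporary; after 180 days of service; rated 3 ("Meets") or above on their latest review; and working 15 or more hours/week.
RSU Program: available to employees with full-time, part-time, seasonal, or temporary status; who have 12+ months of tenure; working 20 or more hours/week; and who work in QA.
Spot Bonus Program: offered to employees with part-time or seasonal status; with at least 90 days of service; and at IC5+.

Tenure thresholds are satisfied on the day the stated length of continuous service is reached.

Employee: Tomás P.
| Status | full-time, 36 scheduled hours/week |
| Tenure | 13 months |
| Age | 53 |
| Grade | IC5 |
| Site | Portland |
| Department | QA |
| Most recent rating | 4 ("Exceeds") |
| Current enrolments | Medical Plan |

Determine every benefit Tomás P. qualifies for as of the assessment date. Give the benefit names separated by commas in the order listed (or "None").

Legal Services Plan, Supplemental Life Insurance, Medical Plan, RSU Program

Legal Services Plan — status full-time ✓; rating 4 ≥ 2 ✓; site Portland ✓ → eligible.
Long-Term Disability — status full-time ✗ (requires temporary) → not eligible.
Supplemental Life Insurance — status full-time ✓; service 13 months ≥ 3 months ✓; grade IC5 ≥ IC3 ✓ → eligible.
Volunteer Time Off — status full-time ✓; rating 4 ≥ 4 ✓; dept QA ✗ → not eligible.
Bereavement Leave — 36 hrs/wk ≥ 35 ✓; site Portland ✗ (not Boise, Denver, or Omaha) → not eligible.
Medical Plan — status full-time ✓; service 13 months ≥ 180 days ✓; rating 4 ≥ 3 ✓; 36 hrs/wk ≥ 15 ✓ → eligible.
RSU Program — status full-time ✓; service 13 months ≥ 12 months ✓; 36 hrs/wk ≥ 20 ✓; dept QA ✓ → eligible.
Spot Bonus Program — status full-time ✗ (requires part-time or seasonal) → not eligible.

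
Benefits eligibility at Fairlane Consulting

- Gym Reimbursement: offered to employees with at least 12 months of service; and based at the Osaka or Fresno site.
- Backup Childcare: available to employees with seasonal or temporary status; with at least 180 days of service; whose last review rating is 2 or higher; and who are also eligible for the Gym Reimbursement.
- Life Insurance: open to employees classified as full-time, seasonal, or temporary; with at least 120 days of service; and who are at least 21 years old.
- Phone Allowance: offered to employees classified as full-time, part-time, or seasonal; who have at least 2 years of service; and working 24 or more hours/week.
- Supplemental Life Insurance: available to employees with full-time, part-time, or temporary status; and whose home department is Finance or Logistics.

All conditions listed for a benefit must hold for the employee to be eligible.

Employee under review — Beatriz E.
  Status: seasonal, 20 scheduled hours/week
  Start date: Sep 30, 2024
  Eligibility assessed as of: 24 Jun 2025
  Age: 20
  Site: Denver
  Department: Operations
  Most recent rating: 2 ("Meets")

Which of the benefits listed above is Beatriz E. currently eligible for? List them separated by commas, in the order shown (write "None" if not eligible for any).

None

Service from Sep 30, 2024 to 24 Jun 2025: 267 days.
Gym Reimbursement — service 267 days < 12 months (≈360 days) ✗ → not eligible.
Backup Childcare — status seasonal ✓; service 267 days ≥ 180 days ✓; rating 2 ≥ 2 ✓; not eligible for Gym Reimbursement ✗ → not eligible.
Life Insurance — status seasonal ✓; service 267 days ≥ 120 days ✓; age 20 < 21 ✗ → not eligible.
Phone Allowance — status seasonal ✓; service 267 days < 2 years (≈730 days) ✗ → not eligible.
Supplemental Life Insurance — status seasonal ✗ (requires full-time, part-time, or temporary) → not eligible.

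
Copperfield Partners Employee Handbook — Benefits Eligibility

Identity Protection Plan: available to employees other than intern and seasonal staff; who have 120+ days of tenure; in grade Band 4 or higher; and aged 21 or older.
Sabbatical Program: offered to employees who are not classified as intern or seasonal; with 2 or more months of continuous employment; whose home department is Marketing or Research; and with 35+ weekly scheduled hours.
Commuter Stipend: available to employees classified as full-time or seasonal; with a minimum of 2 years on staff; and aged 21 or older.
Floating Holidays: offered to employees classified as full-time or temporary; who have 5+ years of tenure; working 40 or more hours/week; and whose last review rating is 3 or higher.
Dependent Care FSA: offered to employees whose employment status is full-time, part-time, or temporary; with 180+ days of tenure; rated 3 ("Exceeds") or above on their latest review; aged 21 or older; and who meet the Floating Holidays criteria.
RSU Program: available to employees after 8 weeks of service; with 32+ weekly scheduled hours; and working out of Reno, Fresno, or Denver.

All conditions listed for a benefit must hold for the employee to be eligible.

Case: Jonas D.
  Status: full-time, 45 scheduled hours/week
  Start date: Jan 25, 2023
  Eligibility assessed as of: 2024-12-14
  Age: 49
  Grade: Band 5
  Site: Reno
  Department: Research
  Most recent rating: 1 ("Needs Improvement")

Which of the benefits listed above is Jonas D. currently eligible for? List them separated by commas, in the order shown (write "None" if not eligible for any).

Identity Protection Plan, Sabbatical Program, RSU Program

Service from Jan 25, 2023 to 2024-12-14: 689 days.
Identity Protection Plan — status full-time ✓ (not excluded); service 689 days ≥ 120 days ✓; grade Band 5 ≥ Band 4 ✓; age 49 ≥ 21 ✓ → eligible.
Sabbatical Program — status full-time ✓ (not excluded); service 689 days ≥ 2 months (≈60 days) ✓; dept Research ✓; 45 hrs/wk ≥ 35 ✓ → eligible.
Commuter Stipend — status full-time ✓; service 689 days < 2 years (≈730 days) ✗ → not eligible.
Floating Holidays — status full-time ✓; service 689 days < 5 years (≈1825 days) ✗ → not eligible.
Dependent Care FSA — status full-time ✓; service 689 days ≥ 180 days ✓; rating 1 < 3 ✗ → not eligible.
RSU Program — service 689 days ≥ 8 weeks (≈56 days) ✓; 45 hrs/wk ≥ 32 ✓; site Reno ✓ → eligible.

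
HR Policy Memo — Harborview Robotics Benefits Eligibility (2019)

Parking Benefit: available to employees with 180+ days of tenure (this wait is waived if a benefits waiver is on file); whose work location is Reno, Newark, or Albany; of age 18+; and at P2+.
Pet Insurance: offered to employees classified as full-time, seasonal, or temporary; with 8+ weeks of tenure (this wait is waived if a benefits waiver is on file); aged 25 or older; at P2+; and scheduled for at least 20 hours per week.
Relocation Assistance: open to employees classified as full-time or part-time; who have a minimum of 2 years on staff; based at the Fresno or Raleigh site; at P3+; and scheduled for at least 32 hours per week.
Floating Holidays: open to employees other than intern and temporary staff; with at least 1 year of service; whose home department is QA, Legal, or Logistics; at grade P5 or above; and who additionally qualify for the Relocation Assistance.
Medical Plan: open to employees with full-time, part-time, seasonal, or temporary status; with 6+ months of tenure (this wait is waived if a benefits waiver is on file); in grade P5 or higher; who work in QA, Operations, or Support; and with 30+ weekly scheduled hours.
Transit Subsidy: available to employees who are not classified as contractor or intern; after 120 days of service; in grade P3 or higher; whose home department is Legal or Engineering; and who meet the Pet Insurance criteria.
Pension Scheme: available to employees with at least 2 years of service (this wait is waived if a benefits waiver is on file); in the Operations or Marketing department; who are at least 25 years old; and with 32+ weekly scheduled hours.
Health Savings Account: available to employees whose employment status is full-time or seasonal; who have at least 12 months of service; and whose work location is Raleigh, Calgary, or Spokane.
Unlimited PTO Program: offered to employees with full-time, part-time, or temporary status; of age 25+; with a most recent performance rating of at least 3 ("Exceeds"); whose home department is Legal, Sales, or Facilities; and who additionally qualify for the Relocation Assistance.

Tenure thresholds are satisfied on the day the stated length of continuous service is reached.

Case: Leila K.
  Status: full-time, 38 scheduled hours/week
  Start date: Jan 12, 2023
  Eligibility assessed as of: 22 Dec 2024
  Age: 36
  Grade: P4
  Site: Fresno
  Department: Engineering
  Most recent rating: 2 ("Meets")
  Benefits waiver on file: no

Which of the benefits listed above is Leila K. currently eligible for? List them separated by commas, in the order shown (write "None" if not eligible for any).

Pet Insurance, Transit Subsidy

Service from Jan 12, 2023 to 22 Dec 2024: 710 days.
Parking Benefit — no waiver, service 710 days ≥ 180 days ✓; site Fresno ✗ (not Reno, Newark, or Albany) → not eligible.
Pet Insurance — status full-time ✓; no waiver, service 710 days ≥ 8 weeks (≈56 days) ✓; age 36 ≥ 25 ✓; grade P4 ≥ P2 ✓; 38 hrs/wk ≥ 20 ✓ → eligible.
Relocation Assistance — status full-time ✓; service 710 days < 2 years (≈730 days) ✗ → not eligible.
Floating Holidays — status full-time ✓ (not excluded); service 710 days ≥ 1 year (≈365 days) ✓; dept Engineering ✗ → not eligible.
Medical Plan — status full-time ✓; no waiver, service 710 days ≥ 6 months (≈180 days) ✓; grade P4 < P5 ✗ → not eligible.
Transit Subsidy — status full-time ✓ (not excluded); service 710 days ≥ 120 days ✓; grade P4 ≥ P3 ✓; dept Engineering ✓; eligible for Pet Insurance ✓ → eligible.
Pension Scheme — no waiver, service 710 days < 2 years (≈730 days) ✗ → not eligible.
Health Savings Account — status full-time ✓; service 710 days ≥ 12 months (≈360 days) ✓; site Fresno ✗ (not Raleigh, Calgary, or Spokane) → not eligible.
Unlimited PTO Program — status full-time ✓; age 36 ≥ 25 ✓; rating 2 < 3 ✗ → not eligible.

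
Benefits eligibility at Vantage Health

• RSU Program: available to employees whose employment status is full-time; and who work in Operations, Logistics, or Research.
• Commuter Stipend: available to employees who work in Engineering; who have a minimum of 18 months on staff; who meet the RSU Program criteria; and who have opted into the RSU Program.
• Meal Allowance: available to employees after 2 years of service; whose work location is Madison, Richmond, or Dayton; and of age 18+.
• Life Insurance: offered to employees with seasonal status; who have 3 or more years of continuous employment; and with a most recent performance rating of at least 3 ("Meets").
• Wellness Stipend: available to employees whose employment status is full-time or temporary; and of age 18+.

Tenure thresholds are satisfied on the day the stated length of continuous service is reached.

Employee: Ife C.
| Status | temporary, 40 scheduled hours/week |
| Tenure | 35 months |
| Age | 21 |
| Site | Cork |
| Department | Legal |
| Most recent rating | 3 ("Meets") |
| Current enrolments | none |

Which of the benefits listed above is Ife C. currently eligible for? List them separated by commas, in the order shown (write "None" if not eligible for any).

RSU Program — status temporary ✗ (requires full-time) → not eligible.
Commuter Stipend — dept Legal ✗ → not eligible.
Meal Allowance — service 35 months ≥ 2 years (≈730 days) ✓; site Cork ✗ (not Madison, Richmond, or Dayton) → not eligible.
Life Insurance — status temporary ✗ (requires seasonal) → not eligible.
Wellness Stipend — status temporary ✓; age 21 ≥ 18 ✓ → eligible.

Wellness Stipend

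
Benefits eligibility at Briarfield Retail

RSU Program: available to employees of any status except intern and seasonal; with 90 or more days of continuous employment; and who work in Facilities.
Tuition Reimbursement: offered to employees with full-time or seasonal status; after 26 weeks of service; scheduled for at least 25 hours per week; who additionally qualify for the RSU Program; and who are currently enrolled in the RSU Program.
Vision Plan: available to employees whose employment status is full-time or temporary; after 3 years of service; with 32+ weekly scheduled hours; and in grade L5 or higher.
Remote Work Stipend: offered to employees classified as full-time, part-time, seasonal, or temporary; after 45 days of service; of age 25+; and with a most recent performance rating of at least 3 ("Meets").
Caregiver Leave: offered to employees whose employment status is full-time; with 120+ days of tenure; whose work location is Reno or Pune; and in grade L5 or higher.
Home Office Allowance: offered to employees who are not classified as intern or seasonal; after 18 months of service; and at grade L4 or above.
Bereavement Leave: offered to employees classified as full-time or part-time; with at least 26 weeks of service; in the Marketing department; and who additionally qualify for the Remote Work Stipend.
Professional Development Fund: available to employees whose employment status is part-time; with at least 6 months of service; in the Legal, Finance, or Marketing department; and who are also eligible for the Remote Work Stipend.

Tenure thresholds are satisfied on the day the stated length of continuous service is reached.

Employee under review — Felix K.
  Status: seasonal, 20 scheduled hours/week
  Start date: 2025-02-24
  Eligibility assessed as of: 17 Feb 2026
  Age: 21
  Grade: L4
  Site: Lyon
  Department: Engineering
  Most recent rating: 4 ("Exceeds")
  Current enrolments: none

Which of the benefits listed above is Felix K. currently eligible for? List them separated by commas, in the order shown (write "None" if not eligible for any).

None

Service from 2025-02-24 to 17 Feb 2026: 358 days.
RSU Program — status seasonal ✗ (excluded) → not eligible.
Tuition Reimbursement — status seasonal ✓; service 358 days ≥ 26 weeks (≈182 days) ✓; 20 hrs/wk < 25 ✗ → not eligible.
Vision Plan — status seasonal ✗ (requires full-time or temporary) → not eligible.
Remote Work Stipend — status seasonal ✓; service 358 days ≥ 45 days ✓; age 21 < 25 ✗ → not eligible.
Caregiver Leave — status seasonal ✗ (requires full-time) → not eligible.
Home Office Allowance — status seasonal ✗ (excluded) → not eligible.
Bereavement Leave — status seasonal ✗ (requires full-time or part-time) → not eligible.
Professional Development Fund — status seasonal ✗ (requires part-time) → not eligible.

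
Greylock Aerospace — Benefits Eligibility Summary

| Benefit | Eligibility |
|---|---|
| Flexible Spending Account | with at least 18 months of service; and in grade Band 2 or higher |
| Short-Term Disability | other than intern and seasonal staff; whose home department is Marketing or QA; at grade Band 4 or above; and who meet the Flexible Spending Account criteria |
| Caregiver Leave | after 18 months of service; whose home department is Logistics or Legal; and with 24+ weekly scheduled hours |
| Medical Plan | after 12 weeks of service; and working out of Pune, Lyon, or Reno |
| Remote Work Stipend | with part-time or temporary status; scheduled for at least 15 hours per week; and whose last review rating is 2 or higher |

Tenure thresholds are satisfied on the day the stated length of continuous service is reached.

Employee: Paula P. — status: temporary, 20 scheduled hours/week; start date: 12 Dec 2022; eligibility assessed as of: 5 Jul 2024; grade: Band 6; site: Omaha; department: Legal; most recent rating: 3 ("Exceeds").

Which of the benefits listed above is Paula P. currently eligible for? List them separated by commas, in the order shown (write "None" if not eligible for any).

Flexible Spending Account, Remote Work Stipend

Service from 12 Dec 2022 to 5 Jul 2024: 571 days.
Flexible Spending Account — service 571 days ≥ 18 months (≈540 days) ✓; grade Band 6 ≥ Band 2 ✓ → eligible.
Short-Term Disability — status temporary ✓ (not excluded); dept Legal ✗ → not eligible.
Caregiver Leave — service 571 days ≥ 18 months (≈540 days) ✓; dept Legal ✓; 20 hrs/wk < 24 ✗ → not eligible.
Medical Plan — service 571 days ≥ 12 weeks (≈84 days) ✓; site Omaha ✗ (not Pune, Lyon, or Reno) → not eligible.
Remote Work Stipend — status temporary ✓; 20 hrs/wk ≥ 15 ✓; rating 3 ≥ 2 ✓ → eligible.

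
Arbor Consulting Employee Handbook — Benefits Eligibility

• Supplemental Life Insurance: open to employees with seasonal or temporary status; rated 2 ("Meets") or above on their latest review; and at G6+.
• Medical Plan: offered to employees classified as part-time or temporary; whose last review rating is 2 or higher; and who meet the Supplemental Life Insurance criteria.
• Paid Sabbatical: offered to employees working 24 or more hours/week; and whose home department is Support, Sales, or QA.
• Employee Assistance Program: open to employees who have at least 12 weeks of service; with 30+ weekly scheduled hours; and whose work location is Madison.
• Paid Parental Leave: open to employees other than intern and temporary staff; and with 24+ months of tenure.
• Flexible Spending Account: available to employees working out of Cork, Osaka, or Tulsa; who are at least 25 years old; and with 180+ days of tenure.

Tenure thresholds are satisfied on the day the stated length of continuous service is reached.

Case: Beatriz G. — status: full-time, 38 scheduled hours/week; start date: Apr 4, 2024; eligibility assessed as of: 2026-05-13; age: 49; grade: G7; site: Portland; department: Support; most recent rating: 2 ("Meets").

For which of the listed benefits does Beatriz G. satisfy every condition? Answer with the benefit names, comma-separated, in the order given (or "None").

Service from Apr 4, 2024 to 2026-05-13: 769 days.
Supplemental Life Insurance — status full-time ✗ (requires seasonal or temporary) → not eligible.
Medical Plan — status full-time ✗ (requires part-time or temporary) → not eligible.
Paid Sabbatical — 38 hrs/wk ≥ 24 ✓; dept Support ✓ → eligible.
Employee Assistance Program — service 769 days ≥ 12 weeks (≈84 days) ✓; 38 hrs/wk ≥ 30 ✓; site Portland ✗ (not Madison) → not eligible.
Paid Parental Leave — status full-time ✓ (not excluded); service 769 days ≥ 24 months (≈720 days) ✓ → eligible.
Flexible Spending Account — site Portland ✗ (not Cork, Osaka, or Tulsa) → not eligible.

Paid Sabbatical, Paid Parental Leave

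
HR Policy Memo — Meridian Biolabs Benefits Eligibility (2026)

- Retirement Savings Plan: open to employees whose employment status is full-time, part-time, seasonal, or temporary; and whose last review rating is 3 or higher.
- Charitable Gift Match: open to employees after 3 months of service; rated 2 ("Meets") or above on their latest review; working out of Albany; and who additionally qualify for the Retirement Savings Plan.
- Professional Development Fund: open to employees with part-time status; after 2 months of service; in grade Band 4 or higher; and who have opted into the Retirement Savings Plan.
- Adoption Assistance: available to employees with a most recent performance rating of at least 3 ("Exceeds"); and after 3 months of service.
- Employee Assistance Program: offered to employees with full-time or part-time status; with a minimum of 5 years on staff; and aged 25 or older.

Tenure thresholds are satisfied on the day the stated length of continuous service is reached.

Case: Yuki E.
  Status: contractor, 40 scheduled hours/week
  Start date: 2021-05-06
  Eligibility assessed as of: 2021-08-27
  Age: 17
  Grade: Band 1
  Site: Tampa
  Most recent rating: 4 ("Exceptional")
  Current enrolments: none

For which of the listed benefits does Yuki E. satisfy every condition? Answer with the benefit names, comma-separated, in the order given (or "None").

Service from 2021-05-06 to 2021-08-27: 113 days.
Retirement Savings Plan — status contractor ✗ (requires full-time, part-time, seasonal, or temporary) → not eligible.
Charitable Gift Match — service 113 days ≥ 3 months (≈90 days) ✓; rating 4 ≥ 2 ✓; site Tampa ✗ (not Albany) → not eligible.
Professional Development Fund — status contractor ✗ (requires part-time) → not eligible.
Adoption Assistance — rating 4 ≥ 3 ✓; service 113 days ≥ 3 months (≈90 days) ✓ → eligible.
Employee Assistance Program — status contractor ✗ (requires full-time or part-time) → not eligible.

Adoption Assistance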